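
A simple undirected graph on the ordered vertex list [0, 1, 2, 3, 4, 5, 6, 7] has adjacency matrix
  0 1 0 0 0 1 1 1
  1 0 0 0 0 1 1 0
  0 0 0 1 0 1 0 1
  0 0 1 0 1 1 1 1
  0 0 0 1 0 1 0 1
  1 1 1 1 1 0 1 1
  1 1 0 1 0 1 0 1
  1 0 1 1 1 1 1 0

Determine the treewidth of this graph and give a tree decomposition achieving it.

Treewidth 3.
One such decomposition:
Bags: B1 = {3, 5, 6, 7}  B2 = {0, 5, 6, 7}  B3 = {2, 3, 5, 7}  B4 = {3, 4, 5, 7}  B5 = {0, 1, 5, 6}
Tree: B1–B2, B1–B3, B1–B4, B2–B5

Each bag holds 4 vertices, so the decomposition has width 3, which upper-bounds the treewidth. For the lower bound, the 4 vertices {0, 1, 5, 6} are pairwise adjacent, and any tree decomposition puts a clique entirely inside one bag — forcing width ≥ 3. Therefore the treewidth is 3.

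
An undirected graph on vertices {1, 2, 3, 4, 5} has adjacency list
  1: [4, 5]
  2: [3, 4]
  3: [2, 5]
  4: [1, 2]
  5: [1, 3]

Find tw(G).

A width-2 tree decomposition is:
Bags: B1 = {1, 3, 5}  B2 = {1, 2, 3}  B3 = {1, 2, 4}
Tree: B1–B2, B2–B3
Each bag holds 3 vertices, so the decomposition has width 2, which upper-bounds the treewidth. For the lower bound, G contains the cycle 1–5–3–2–4–1, so G is not a forest; only forests have treewidth ≤ 1, hence tw(G) ≥ 2. Combining the bounds, tw(G) = 2.

2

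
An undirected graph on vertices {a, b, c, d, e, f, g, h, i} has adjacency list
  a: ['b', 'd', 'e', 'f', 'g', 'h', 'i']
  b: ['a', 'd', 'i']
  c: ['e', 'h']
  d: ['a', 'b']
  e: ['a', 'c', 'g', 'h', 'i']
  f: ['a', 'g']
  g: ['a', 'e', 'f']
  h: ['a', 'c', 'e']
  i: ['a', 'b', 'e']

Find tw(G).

A width-2 tree decomposition is:
Bags: B1 = {a, e, i}  B2 = {a, e, g}  B3 = {a, f, g}  B4 = {a, e, h}  B5 = {c, e, h}  B6 = {a, b, i}  B7 = {a, b, d}
Tree: B1–B2, B2–B3, B1–B4, B4–B5, B1–B6, B6–B7
Every bag has size at most 3, so the width is 3 − 1 = 2 and tw(G) ≤ 2. For the lower bound, the 3 vertices {c, e, h} are pairwise adjacent, and any tree decomposition puts a clique entirely inside one bag — forcing width ≥ 2. The upper and lower bounds meet at 2, so that is the treewidth.

2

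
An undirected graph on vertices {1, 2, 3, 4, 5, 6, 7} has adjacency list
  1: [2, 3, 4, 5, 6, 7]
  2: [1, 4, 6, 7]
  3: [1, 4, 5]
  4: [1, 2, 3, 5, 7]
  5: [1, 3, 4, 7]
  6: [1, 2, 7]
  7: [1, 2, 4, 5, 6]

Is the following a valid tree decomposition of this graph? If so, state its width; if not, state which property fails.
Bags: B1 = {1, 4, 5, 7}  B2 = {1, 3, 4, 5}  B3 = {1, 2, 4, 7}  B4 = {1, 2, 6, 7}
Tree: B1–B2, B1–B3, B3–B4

Vertex coverage: the bags together contain {1, 2, 3, 4, 5, 6, 7}, the full vertex set. Edge coverage: each edge of G has both endpoints in at least one bag. Running intersection: for every vertex, the bags containing it form a connected subtree. All three properties hold, so this is a valid tree decomposition of width max|bag| − 1 = 3, and hence tw(G) ≤ 3.

Yes; width 3.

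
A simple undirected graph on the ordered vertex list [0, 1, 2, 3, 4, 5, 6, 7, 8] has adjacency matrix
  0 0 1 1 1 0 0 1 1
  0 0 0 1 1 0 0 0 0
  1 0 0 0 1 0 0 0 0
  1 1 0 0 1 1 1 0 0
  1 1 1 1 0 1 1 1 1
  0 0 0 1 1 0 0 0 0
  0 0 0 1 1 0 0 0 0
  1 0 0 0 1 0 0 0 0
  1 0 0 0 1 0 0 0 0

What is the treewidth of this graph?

2

A width-2 tree decomposition is:
Bags: B1 = {0, 3, 4}  B2 = {1, 3, 4}  B3 = {0, 4, 8}  B4 = {3, 4, 6}  B5 = {0, 2, 4}  B6 = {3, 4, 5}  B7 = {0, 4, 7}
Tree: B1–B2, B1–B3, B2–B4, B3–B5, B1–B6, B5–B7
Every bag has size at most 3, so the width is 3 − 1 = 2 and tw(G) ≤ 2. On the other hand G contains the 3-clique {0, 4, 8}. A clique must lie in a single bag of any decomposition, so no decomposition can have width below 2. Therefore the treewidth is 2.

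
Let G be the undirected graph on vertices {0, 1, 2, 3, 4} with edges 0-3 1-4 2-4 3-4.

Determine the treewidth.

1

A width-1 tree decomposition is:
Bags: B1 = {1, 4}  B2 = {2, 4}  B3 = {3, 4}  B4 = {0, 3}
Tree: B1–B2, B1–B3, B3–B4
The largest bag has 2 vertices, giving width 1; this decomposition certifies tw(G) ≤ 1. Since G has at least one edge (e.g. 1–4), it is not an edgeless graph, so tw(G) ≥ 1. Combining the bounds, tw(G) = 1.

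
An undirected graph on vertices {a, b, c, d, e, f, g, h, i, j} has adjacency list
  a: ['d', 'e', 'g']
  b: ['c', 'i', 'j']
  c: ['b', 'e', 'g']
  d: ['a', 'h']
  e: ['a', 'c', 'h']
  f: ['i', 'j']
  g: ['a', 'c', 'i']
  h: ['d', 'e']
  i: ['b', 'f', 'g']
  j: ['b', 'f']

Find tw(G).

A width-2 tree decomposition is:
Bags: B1 = {d, e, h}  B2 = {a, d, e}  B3 = {a, c, e}  B4 = {a, c, g}  B5 = {b, c, g}  B6 = {b, g, i}  B7 = {b, i, j}  B8 = {f, i, j}
Tree: B1–B2, B2–B3, B3–B4, B4–B5, B5–B6, B6–B7, B7–B8
Every bag has size at most 3, so the width is 3 − 1 = 2 and tw(G) ≤ 2. Since h–d–a–e–h is a cycle in G, G is not acyclic. Forests are exactly the graphs of treewidth ≤ 1, so tw(G) ≥ 2. Hence tw(G) = 2 exactly.

2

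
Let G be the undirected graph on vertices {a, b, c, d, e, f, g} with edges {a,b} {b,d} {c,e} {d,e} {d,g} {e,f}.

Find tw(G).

A width-1 tree decomposition is:
Bags: B1 = {d, g}  B2 = {d, e}  B3 = {e, f}  B4 = {c, e}  B5 = {b, d}  B6 = {a, b}
Tree: B1–B2, B2–B3, B3–B4, B1–B5, B5–B6
Every bag has size at most 2, so the width is 2 − 1 = 1 and tw(G) ≤ 1. Since G has at least one edge (e.g. g–d), it is not an edgeless graph, so tw(G) ≥ 1. The upper and lower bounds meet at 1, so that is the treewidth.

1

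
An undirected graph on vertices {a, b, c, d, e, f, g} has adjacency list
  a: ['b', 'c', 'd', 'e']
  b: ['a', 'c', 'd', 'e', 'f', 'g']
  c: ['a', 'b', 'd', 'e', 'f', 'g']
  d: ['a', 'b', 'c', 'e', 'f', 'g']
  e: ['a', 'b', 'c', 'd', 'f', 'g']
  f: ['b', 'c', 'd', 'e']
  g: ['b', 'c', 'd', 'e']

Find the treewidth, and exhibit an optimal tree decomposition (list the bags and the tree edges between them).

Treewidth 4.
One optimal decomposition is:
Bags: B1 = {b, c, d, e, g}  B2 = {b, c, d, e, f}  B3 = {a, b, c, d, e}
Tree: B1–B2, B1–B3

Each bag holds 5 vertices, so the decomposition has width 4, which upper-bounds the treewidth. On the other hand G contains the 5-clique {b, c, d, e, g}. A clique must lie in a single bag of any decomposition, so no decomposition can have width below 4. The upper and lower bounds meet at 4, so that is the treewidth.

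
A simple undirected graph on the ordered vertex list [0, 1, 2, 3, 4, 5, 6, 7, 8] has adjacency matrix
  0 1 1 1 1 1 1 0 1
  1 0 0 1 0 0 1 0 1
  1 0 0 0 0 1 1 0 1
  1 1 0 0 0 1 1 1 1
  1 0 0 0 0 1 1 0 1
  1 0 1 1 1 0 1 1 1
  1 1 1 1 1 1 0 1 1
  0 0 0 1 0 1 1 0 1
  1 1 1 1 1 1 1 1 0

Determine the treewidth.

4

A width-4 tree decomposition is:
Bags: B1 = {3, 5, 6, 7, 8}  B2 = {0, 3, 5, 6, 8}  B3 = {0, 4, 5, 6, 8}  B4 = {0, 2, 5, 6, 8}  B5 = {0, 1, 3, 6, 8}
Tree: B1–B2, B2–B3, B2–B4, B2–B5
Each bag holds 5 vertices, so the decomposition has width 4, which upper-bounds the treewidth. For the lower bound, the 5 vertices {0, 1, 3, 6, 8} are pairwise adjacent, and any tree decomposition puts a clique entirely inside one bag — forcing width ≥ 4. Therefore the treewidth is 4.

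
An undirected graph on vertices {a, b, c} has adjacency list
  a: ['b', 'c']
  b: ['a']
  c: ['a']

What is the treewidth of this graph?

A width-1 tree decomposition is:
Bags: B1 = {a, b}  B2 = {a, c}
Tree: B1–B2
Each bag holds 2 vertices, so the decomposition has width 1, which upper-bounds the treewidth. Any graph with an edge has treewidth ≥ 1, and G has the edge a–b. Therefore the treewidth is 1.

1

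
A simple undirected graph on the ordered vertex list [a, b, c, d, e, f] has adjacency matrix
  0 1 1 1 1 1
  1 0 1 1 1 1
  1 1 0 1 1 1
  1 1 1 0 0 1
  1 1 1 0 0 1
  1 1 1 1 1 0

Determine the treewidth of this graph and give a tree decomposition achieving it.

Treewidth 4.
One such decomposition:
Bags: B1 = {a, b, c, d, f}  B2 = {a, b, c, e, f}
Tree: B1–B2

Every bag has size at most 5, so the width is 5 − 1 = 4 and tw(G) ≤ 4. For the lower bound, the 5 vertices {a, b, c, d, f} are pairwise adjacent, and any tree decomposition puts a clique entirely inside one bag — forcing width ≥ 4. Therefore the treewidth is 4.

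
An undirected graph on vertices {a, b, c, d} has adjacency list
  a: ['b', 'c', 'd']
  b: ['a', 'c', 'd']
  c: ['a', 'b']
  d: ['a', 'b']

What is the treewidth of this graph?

2

A width-2 tree decomposition is:
Bags: B1 = {a, b, d}  B2 = {a, b, c}
Tree: B1–B2
Each bag holds 3 vertices, so the decomposition has width 2, which upper-bounds the treewidth. On the other hand G contains the 3-clique {a, b, d}. A clique must lie in a single bag of any decomposition, so no decomposition can have width below 2. Combining the bounds, tw(G) = 2.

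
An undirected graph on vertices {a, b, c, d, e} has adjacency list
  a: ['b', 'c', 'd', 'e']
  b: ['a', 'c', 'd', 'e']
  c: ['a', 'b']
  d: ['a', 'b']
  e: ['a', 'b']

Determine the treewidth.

2

A width-2 tree decomposition is:
Bags: B1 = {a, b, e}  B2 = {a, b, d}  B3 = {a, b, c}
Tree: B1–B2, B1–B3
Each bag holds 3 vertices, so the decomposition has width 2, which upper-bounds the treewidth. Conversely, {a, b, d} is a clique of size 3, and the vertices of any clique must share a bag in every tree decomposition; so some bag has ≥ 3 vertices and tw(G) ≥ 2. The upper and lower bounds meet at 2, so that is the treewidth.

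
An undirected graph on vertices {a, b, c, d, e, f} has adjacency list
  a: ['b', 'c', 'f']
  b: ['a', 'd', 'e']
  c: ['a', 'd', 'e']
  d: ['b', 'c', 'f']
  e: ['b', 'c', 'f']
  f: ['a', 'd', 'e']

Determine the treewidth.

A width-3 tree decomposition is:
Bags: B1 = {a, c, d, e}  B2 = {a, b, d, e}  B3 = {a, d, e, f}
Tree: B1–B2, B2–B3
Every bag has size at most 4, so the width is 4 − 1 = 3 and tw(G) ≤ 3. For the lower bound: the 4 vertex sets {c,e}, {a,b}, {d}, {f} are disjoint, each induces a connected subgraph, and every pair is joined by at least one edge of G. Contracting each set to a single vertex therefore yields K_{4} as a minor, and since treewidth is minor-monotone, tw(G) ≥ tw(K_{4}) = 3. Combining the bounds, tw(G) = 3.

3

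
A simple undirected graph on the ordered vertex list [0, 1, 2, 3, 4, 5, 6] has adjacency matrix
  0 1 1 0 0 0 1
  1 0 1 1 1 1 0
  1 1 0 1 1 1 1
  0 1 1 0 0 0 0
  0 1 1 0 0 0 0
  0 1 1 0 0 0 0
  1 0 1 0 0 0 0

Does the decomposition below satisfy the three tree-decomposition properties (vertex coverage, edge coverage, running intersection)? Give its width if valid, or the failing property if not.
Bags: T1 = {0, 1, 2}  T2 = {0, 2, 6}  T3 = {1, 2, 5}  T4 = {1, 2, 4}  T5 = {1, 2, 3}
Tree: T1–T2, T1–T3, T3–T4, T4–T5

Vertex coverage: the bags together contain {0, 1, 2, 3, 4, 5, 6}, the full vertex set. Edge coverage: each edge of G has both endpoints in at least one bag. Running intersection: for every vertex, the bags containing it form a connected subtree. All three properties hold, so this is a valid tree decomposition of width max|bag| − 1 = 2, and hence tw(G) ≤ 2.

Yes; width 2.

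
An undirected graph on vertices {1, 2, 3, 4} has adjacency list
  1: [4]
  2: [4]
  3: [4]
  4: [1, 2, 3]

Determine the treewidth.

1

A width-1 tree decomposition is:
Bags: B1 = {3, 4}  B2 = {1, 4}  B3 = {2, 4}
Tree: B1–B2, B2–B3
Every bag has size at most 2, so the width is 2 − 1 = 1 and tw(G) ≤ 1. Any graph with an edge has treewidth ≥ 1, and G has the edge 3–4. Therefore the treewidth is 1.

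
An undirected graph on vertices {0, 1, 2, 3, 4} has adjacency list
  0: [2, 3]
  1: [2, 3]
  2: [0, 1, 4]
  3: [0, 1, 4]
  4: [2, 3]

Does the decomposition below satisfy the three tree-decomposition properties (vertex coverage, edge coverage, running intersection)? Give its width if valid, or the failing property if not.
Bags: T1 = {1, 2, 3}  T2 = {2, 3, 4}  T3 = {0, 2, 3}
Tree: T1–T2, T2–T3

Yes; width 2.

Checking the three conditions: (i) the bags cover all of {0, 1, 2, 3, 4}; (ii) for each edge, some bag contains both endpoints; (iii) the bags containing any fixed vertex form a subtree. All hold, so the decomposition is valid with width 3 − 1 = 2.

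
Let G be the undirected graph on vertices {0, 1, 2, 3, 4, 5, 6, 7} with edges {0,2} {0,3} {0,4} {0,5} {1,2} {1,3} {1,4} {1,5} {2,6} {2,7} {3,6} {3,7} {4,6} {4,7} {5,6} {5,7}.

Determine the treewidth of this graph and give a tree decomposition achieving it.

Every bag has size at most 5, so the width is 5 − 1 = 4 and tw(G) ≤ 4. For the lower bound: the 5 vertex sets {2,6}, {0,4}, {5,7}, {3}, {1} are disjoint, each induces a connected subgraph, and every pair is joined by at least one edge of G. Contracting each set to a single vertex therefore yields K_{5} as a minor, and since treewidth is minor-monotone, tw(G) ≥ tw(K_{5}) = 4. Hence tw(G) = 4 exactly.

Treewidth 4.
Bags: B1 = {2, 3, 4, 5, 6}  B2 = {0, 2, 3, 4, 5}  B3 = {2, 3, 4, 5, 7}  B4 = {1, 2, 3, 4, 5}
Tree: B1–B2, B2–B3, B3–B4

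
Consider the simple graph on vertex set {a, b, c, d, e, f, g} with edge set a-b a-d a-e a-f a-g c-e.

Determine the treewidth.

1

A width-1 tree decomposition is:
Bags: B1 = {a, b}  B2 = {a, f}  B3 = {a, g}  B4 = {a, e}  B5 = {c, e}  B6 = {a, d}
Tree: B1–B2, B2–B3, B1–B4, B4–B5, B4–B6
Each bag holds 2 vertices, so the decomposition has width 1, which upper-bounds the treewidth. G has an edge, so its treewidth is at least 1. Therefore the treewidth is 1.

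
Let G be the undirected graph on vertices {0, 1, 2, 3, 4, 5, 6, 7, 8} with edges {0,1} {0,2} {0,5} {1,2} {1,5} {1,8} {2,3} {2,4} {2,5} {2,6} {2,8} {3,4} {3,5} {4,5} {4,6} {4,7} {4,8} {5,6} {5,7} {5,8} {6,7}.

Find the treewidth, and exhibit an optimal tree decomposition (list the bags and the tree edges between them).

Treewidth 3.
Bags: B1 = {2, 4, 5, 6}  B2 = {4, 5, 6, 7}  B3 = {2, 3, 4, 5}  B4 = {2, 4, 5, 8}  B5 = {1, 2, 5, 8}  B6 = {0, 1, 2, 5}
Tree: B1–B2, B1–B3, B1–B4, B4–B5, B5–B6

Each bag holds 4 vertices, so the decomposition has width 3, which upper-bounds the treewidth. For the lower bound, the 4 vertices {0, 1, 2, 5} are pairwise adjacent, and any tree decomposition puts a clique entirely inside one bag — forcing width ≥ 3. Hence tw(G) = 3 exactly.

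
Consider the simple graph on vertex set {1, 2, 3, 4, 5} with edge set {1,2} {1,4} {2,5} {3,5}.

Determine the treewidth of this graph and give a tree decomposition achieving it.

The largest bag has 2 vertices, giving width 1; this decomposition certifies tw(G) ≤ 1. G has an edge, so its treewidth is at least 1. Combining the bounds, tw(G) = 1.

Treewidth 1.
One optimal decomposition is:
Bags: B1 = {3, 5}  B2 = {2, 5}  B3 = {1, 2}  B4 = {1, 4}
Tree: B1–B2, B2–B3, B3–B4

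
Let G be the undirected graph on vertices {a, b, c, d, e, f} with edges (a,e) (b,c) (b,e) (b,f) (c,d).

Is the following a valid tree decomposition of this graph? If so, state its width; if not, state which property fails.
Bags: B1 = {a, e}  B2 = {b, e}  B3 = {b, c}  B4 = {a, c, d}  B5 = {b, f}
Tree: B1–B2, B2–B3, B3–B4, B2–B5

A tree decomposition must satisfy three properties: every vertex lies in some bag; for every edge, both endpoints lie together in some bag; and for every vertex, the bags containing it form a connected subtree. Here bags containing vertex a are not connected in the tree, so the decomposition is invalid.

No — bags containing vertex a are not connected in the tree.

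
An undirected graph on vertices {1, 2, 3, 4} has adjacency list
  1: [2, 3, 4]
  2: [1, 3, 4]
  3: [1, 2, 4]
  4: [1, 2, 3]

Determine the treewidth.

A width-3 tree decomposition is:
Bags: B1 = {1, 2, 3, 4}
Tree: (single bag)
With just one bag of size 4, the width is 4 − 1 = 3, so tw(G) ≤ 3. Conversely, {1, 2, 3, 4} is a clique of size 4, and the vertices of any clique must share a bag in every tree decomposition; so some bag has ≥ 4 vertices and tw(G) ≥ 3. Therefore the treewidth is 3.

3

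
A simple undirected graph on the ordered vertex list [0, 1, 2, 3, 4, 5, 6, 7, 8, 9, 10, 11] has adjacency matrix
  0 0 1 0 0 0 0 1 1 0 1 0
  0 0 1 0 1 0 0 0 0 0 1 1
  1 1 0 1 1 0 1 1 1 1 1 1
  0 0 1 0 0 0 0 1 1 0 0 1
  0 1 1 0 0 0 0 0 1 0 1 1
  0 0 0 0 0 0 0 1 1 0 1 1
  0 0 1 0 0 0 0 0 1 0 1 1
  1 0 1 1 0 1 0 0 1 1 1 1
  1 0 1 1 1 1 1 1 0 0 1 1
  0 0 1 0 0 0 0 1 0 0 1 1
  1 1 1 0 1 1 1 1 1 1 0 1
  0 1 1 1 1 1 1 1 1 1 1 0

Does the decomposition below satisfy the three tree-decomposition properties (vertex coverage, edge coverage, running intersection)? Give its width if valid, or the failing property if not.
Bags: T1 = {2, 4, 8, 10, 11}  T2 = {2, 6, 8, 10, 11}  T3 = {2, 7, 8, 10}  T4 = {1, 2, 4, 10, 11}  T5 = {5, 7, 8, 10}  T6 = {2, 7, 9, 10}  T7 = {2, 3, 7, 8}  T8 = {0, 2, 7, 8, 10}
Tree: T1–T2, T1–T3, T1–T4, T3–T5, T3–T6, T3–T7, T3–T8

A tree decomposition must satisfy three properties: every vertex lies in some bag; for every edge, both endpoints lie together in some bag; and for every vertex, the bags containing it form a connected subtree. Here edge (11,7) lies in no bag, so the decomposition is invalid.

No — edge (11,7) lies in no bag.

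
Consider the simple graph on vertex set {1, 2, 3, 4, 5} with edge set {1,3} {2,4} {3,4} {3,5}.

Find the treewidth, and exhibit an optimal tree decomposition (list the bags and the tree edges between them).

Treewidth 1.
Bags: B1 = {3, 4}  B2 = {3, 5}  B3 = {2, 4}  B4 = {1, 3}
Tree: B1–B2, B1–B3, B2–B4

Each bag holds 2 vertices, so the decomposition has width 1, which upper-bounds the treewidth. G has an edge, so its treewidth is at least 1. Hence tw(G) = 1 exactly.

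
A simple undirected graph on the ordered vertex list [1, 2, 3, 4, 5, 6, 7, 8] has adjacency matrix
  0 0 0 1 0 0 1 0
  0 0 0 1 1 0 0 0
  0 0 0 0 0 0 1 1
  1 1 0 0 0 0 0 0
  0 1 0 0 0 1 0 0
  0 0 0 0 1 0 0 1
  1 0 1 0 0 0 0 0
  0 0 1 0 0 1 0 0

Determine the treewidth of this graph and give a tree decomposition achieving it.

Every bag has size at most 3, so the width is 3 − 1 = 2 and tw(G) ≤ 2. The edges 2–4–1–7–3–8–6–5–2 form a cycle, so G is not a tree and its treewidth is at least 2. The upper and lower bounds meet at 2, so that is the treewidth.

Treewidth 2.
One such decomposition:
Bags: B1 = {1, 2, 4}  B2 = {1, 2, 7}  B3 = {2, 3, 7}  B4 = {2, 3, 8}  B5 = {2, 6, 8}  B6 = {2, 5, 6}
Tree: B1–B2, B2–B3, B3–B4, B4–B5, B5–B6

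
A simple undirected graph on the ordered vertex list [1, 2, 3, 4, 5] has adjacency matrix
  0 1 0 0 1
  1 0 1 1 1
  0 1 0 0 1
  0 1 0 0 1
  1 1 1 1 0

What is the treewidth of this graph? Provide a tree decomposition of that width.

Every bag has size at most 3, so the width is 3 − 1 = 2 and tw(G) ≤ 2. On the other hand G contains the 3-clique {1, 2, 5}. A clique must lie in a single bag of any decomposition, so no decomposition can have width below 2. Combining the bounds, tw(G) = 2.

Treewidth 2.
One such decomposition:
Bags: B1 = {2, 3, 5}  B2 = {1, 2, 5}  B3 = {2, 4, 5}
Tree: B1–B2, B2–B3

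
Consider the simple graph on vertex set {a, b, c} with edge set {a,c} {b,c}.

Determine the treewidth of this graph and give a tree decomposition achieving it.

Every bag has size at most 2, so the width is 2 − 1 = 1 and tw(G) ≤ 1. Any graph with an edge has treewidth ≥ 1, and G has the edge b–c. The upper and lower bounds meet at 1, so that is the treewidth.

Treewidth 1.
Bags: B1 = {b, c}  B2 = {a, c}
Tree: B1–B2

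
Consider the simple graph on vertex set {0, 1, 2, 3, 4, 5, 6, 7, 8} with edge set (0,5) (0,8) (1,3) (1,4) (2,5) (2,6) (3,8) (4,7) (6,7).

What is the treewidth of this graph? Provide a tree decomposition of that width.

Treewidth 2.
One such decomposition:
Bags: B1 = {1, 3, 8}  B2 = {1, 4, 8}  B3 = {4, 7, 8}  B4 = {6, 7, 8}  B5 = {2, 6, 8}  B6 = {2, 5, 8}  B7 = {0, 5, 8}
Tree: B1–B2, B2–B3, B3–B4, B4–B5, B5–B6, B6–B7

The largest bag has 3 vertices, giving width 2; this decomposition certifies tw(G) ≤ 2. For the lower bound, G contains the cycle 8–3–1–4–7–6–2–5–0–8, so G is not a forest; only forests have treewidth ≤ 1, hence tw(G) ≥ 2. Combining the bounds, tw(G) = 2.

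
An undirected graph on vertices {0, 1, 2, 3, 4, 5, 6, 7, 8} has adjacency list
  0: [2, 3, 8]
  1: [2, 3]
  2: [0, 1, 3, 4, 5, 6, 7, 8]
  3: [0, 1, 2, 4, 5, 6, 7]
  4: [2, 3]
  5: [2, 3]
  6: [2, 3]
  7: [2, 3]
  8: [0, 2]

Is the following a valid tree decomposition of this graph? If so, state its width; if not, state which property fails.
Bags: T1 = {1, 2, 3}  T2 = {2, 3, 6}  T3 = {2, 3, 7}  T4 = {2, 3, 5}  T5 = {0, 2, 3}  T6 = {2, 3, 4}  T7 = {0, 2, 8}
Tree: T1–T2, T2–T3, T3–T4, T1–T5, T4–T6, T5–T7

Yes; width 2.

Checking the three conditions: (i) the bags cover all of {0, 1, 2, 3, 4, 5, 6, 7, 8}; (ii) for each edge, some bag contains both endpoints; (iii) the bags containing any fixed vertex form a subtree. All hold, so the decomposition is valid with width 3 − 1 = 2.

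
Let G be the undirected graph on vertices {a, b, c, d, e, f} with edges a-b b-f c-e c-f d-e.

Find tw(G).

A width-1 tree decomposition is:
Bags: B1 = {d, e}  B2 = {c, e}  B3 = {c, f}  B4 = {b, f}  B5 = {a, b}
Tree: B1–B2, B2–B3, B3–B4, B4–B5
Every bag has size at most 2, so the width is 2 − 1 = 1 and tw(G) ≤ 1. Since G has at least one edge (e.g. d–e), it is not an edgeless graph, so tw(G) ≥ 1. Combining the bounds, tw(G) = 1.

1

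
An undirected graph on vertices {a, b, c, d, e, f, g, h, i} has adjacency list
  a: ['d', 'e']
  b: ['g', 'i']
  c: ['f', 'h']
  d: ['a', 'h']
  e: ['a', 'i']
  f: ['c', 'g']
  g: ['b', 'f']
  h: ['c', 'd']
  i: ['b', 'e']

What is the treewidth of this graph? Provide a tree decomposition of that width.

Treewidth 2.
One such decomposition:
Bags: B1 = {b, f, g}  B2 = {b, f, i}  B3 = {e, f, i}  B4 = {a, e, f}  B5 = {a, d, f}  B6 = {d, f, h}  B7 = {c, f, h}
Tree: B1–B2, B2–B3, B3–B4, B4–B5, B5–B6, B6–B7

Every bag has size at most 3, so the width is 3 − 1 = 2 and tw(G) ≤ 2. Since f–g–b–i–e–a–d–h–c–f is a cycle in G, G is not acyclic. Forests are exactly the graphs of treewidth ≤ 1, so tw(G) ≥ 2. Hence tw(G) = 2 exactly.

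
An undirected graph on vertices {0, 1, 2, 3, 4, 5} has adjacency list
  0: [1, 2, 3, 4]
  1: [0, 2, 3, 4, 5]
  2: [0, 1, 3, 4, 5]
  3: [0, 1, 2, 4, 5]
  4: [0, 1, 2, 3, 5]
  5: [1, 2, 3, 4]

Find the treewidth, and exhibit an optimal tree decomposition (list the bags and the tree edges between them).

Treewidth 4.
One such decomposition:
Bags: B1 = {0, 1, 2, 3, 4}  B2 = {1, 2, 3, 4, 5}
Tree: B1–B2

The largest bag has 5 vertices, giving width 4; this decomposition certifies tw(G) ≤ 4. Conversely, {0, 1, 2, 3, 4} is a clique of size 5, and the vertices of any clique must share a bag in every tree decomposition; so some bag has ≥ 5 vertices and tw(G) ≥ 4. The upper and lower bounds meet at 4, so that is the treewidth.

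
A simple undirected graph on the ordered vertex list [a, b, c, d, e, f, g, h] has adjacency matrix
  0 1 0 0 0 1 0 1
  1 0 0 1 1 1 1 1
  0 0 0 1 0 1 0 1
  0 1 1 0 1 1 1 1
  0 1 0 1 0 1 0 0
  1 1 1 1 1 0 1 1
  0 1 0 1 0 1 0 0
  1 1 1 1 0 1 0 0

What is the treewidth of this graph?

A width-3 tree decomposition is:
Bags: B1 = {b, d, e, f}  B2 = {b, d, f, h}  B3 = {b, d, f, g}  B4 = {c, d, f, h}  B5 = {a, b, f, h}
Tree: B1–B2, B2–B3, B2–B4, B2–B5
The largest bag has 4 vertices, giving width 3; this decomposition certifies tw(G) ≤ 3. On the other hand G contains the 4-clique {c, d, f, h}. A clique must lie in a single bag of any decomposition, so no decomposition can have width below 3. Hence tw(G) = 3 exactly.

3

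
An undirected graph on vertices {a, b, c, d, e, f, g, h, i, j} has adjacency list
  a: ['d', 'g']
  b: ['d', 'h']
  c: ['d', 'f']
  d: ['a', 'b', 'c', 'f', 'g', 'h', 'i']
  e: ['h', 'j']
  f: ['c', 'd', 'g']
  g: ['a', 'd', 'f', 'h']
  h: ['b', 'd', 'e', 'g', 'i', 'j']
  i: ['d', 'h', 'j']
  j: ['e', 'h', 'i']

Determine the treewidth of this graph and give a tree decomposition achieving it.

Treewidth 2.
One optimal decomposition is:
Bags: B1 = {d, h, i}  B2 = {d, g, h}  B3 = {a, d, g}  B4 = {d, f, g}  B5 = {c, d, f}  B6 = {h, i, j}  B7 = {b, d, h}  B8 = {e, h, j}
Tree: B1–B2, B2–B3, B2–B4, B4–B5, B1–B6, B1–B7, B6–B8

Each bag holds 3 vertices, so the decomposition has width 2, which upper-bounds the treewidth. For the lower bound, the 3 vertices {d, g, h} are pairwise adjacent, and any tree decomposition puts a clique entirely inside one bag — forcing width ≥ 2. Combining the bounds, tw(G) = 2.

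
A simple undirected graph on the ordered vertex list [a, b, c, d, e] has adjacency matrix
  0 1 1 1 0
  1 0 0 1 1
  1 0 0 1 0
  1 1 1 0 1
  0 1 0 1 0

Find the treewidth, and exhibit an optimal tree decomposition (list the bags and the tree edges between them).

Treewidth 2.
One such decomposition:
Bags: B1 = {a, c, d}  B2 = {a, b, d}  B3 = {b, d, e}
Tree: B1–B2, B2–B3

Each bag holds 3 vertices, so the decomposition has width 2, which upper-bounds the treewidth. On the other hand G contains the 3-clique {b, d, e}. A clique must lie in a single bag of any decomposition, so no decomposition can have width below 2. The upper and lower bounds meet at 2, so that is the treewidth.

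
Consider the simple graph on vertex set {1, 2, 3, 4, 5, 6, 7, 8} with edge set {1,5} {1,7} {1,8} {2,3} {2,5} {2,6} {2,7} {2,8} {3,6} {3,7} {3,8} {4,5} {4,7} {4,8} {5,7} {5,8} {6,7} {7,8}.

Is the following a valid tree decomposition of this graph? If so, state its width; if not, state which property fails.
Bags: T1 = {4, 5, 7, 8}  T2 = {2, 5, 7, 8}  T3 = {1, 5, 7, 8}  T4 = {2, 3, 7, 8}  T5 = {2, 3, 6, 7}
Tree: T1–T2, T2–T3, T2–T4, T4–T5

Yes; width 3.

Checking the three conditions: (i) the bags cover all of {1, 2, 3, 4, 5, 6, 7, 8}; (ii) for each edge, some bag contains both endpoints; (iii) the bags containing any fixed vertex form a subtree. All hold, so the decomposition is valid with width 4 − 1 = 3.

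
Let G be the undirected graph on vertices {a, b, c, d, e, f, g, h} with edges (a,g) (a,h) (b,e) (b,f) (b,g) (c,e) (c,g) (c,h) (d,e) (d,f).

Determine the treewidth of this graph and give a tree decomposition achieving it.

Treewidth 2.
Bags: B1 = {d, e, f}  B2 = {b, e, f}  B3 = {b, c, e}  B4 = {b, c, g}  B5 = {c, g, h}  B6 = {a, g, h}
Tree: B1–B2, B2–B3, B3–B4, B4–B5, B5–B6

Each bag holds 3 vertices, so the decomposition has width 2, which upper-bounds the treewidth. The edges d–f–b–e–d form a cycle, so G is not a tree and its treewidth is at least 2. Hence tw(G) = 2 exactly.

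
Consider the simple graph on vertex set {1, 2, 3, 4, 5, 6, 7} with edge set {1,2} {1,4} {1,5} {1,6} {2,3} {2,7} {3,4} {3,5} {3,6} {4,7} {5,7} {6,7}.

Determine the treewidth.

A width-3 tree decomposition is:
Bags: B1 = {1, 3, 4, 7}  B2 = {1, 3, 5, 7}  B3 = {1, 2, 3, 7}  B4 = {1, 3, 6, 7}
Tree: B1–B2, B2–B3, B3–B4
Each bag holds 4 vertices, so the decomposition has width 3, which upper-bounds the treewidth. For the lower bound: the 4 vertex sets {4,7}, {1,5}, {3}, {2} are disjoint, each induces a connected subgraph, and every pair is joined by at least one edge of G. Contracting each set to a single vertex therefore yields K_{4} as a minor, and since treewidth is minor-monotone, tw(G) ≥ tw(K_{4}) = 3. Combining the bounds, tw(G) = 3.

3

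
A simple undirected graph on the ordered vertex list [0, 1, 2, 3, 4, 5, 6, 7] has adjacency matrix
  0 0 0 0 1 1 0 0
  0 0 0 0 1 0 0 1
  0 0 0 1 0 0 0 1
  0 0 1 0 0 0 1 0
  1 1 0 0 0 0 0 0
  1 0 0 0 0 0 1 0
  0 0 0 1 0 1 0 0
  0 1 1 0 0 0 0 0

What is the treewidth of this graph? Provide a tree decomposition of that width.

Each bag holds 3 vertices, so the decomposition has width 2, which upper-bounds the treewidth. Since 3–6–5–0–4–1–7–2–3 is a cycle in G, G is not acyclic. Forests are exactly the graphs of treewidth ≤ 1, so tw(G) ≥ 2. Therefore the treewidth is 2.

Treewidth 2.
One optimal decomposition is:
Bags: B1 = {3, 5, 6}  B2 = {0, 3, 5}  B3 = {0, 3, 4}  B4 = {1, 3, 4}  B5 = {1, 3, 7}  B6 = {2, 3, 7}
Tree: B1–B2, B2–B3, B3–B4, B4–B5, B5–B6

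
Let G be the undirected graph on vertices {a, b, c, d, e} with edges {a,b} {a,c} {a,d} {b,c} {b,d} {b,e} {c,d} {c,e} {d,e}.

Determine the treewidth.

A width-3 tree decomposition is:
Bags: B1 = {a, b, c, d}  B2 = {b, c, d, e}
Tree: B1–B2
The largest bag has 4 vertices, giving width 3; this decomposition certifies tw(G) ≤ 3. For the lower bound, the 4 vertices {b, c, d, e} are pairwise adjacent, and any tree decomposition puts a clique entirely inside one bag — forcing width ≥ 3. The upper and lower bounds meet at 3, so that is the treewidth.

3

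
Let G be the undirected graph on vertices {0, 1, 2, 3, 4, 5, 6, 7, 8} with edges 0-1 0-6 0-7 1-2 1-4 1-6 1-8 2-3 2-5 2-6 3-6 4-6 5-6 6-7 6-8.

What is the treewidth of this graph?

A width-2 tree decomposition is:
Bags: B1 = {2, 3, 6}  B2 = {2, 5, 6}  B3 = {1, 2, 6}  B4 = {0, 1, 6}  B5 = {1, 4, 6}  B6 = {1, 6, 8}  B7 = {0, 6, 7}
Tree: B1–B2, B1–B3, B3–B4, B3–B5, B3–B6, B4–B7
Each bag holds 3 vertices, so the decomposition has width 2, which upper-bounds the treewidth. On the other hand G contains the 3-clique {0, 1, 6}. A clique must lie in a single bag of any decomposition, so no decomposition can have width below 2. Hence tw(G) = 2 exactly.

2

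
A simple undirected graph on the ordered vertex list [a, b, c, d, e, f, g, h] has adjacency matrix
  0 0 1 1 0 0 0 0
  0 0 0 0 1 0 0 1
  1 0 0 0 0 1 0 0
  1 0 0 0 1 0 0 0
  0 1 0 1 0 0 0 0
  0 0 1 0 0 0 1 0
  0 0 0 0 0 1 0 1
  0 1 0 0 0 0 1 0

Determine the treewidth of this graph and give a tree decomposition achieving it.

Treewidth 2.
Bags: B1 = {f, g, h}  B2 = {b, f, h}  B3 = {b, e, f}  B4 = {d, e, f}  B5 = {a, d, f}  B6 = {a, c, f}
Tree: B1–B2, B2–B3, B3–B4, B4–B5, B5–B6

Each bag holds 3 vertices, so the decomposition has width 2, which upper-bounds the treewidth. For the lower bound, G contains the cycle f–g–h–b–e–d–a–c–f, so G is not a forest; only forests have treewidth ≤ 1, hence tw(G) ≥ 2. Hence tw(G) = 2 exactly.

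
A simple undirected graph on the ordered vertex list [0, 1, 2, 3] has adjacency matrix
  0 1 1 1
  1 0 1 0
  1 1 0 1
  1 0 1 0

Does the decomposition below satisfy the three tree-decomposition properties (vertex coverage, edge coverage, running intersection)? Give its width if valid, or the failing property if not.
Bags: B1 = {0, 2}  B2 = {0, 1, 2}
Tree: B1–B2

A tree decomposition must satisfy three properties: every vertex lies in some bag; for every edge, both endpoints lie together in some bag; and for every vertex, the bags containing it form a connected subtree. Here vertex 3 appears in no bag, so the decomposition is invalid.

No — vertex 3 appears in no bag.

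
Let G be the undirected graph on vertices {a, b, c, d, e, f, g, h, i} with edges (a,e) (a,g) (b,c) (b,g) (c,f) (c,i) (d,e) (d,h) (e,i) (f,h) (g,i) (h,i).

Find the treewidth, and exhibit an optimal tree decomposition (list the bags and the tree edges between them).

Every bag has size at most 4, so the width is 4 − 1 = 3 and tw(G) ≤ 3. For the lower bound: the 4 vertex sets {b,c,f}, {h}, {i}, {a,d,e,g} are disjoint, each induces a connected subgraph, and every pair is joined by at least one edge of G. Contracting each set to a single vertex therefore yields K_{4} as a minor, and since treewidth is minor-monotone, tw(G) ≥ tw(K_{4}) = 3. Therefore the treewidth is 3.

Treewidth 3.
Bags: B1 = {b, c, f, h}  B2 = {b, c, h, i}  B3 = {b, g, h, i}  B4 = {d, g, h, i}  B5 = {d, e, g, i}  B6 = {a, d, e, g}
Tree: B1–B2, B2–B3, B3–B4, B4–B5, B5–B6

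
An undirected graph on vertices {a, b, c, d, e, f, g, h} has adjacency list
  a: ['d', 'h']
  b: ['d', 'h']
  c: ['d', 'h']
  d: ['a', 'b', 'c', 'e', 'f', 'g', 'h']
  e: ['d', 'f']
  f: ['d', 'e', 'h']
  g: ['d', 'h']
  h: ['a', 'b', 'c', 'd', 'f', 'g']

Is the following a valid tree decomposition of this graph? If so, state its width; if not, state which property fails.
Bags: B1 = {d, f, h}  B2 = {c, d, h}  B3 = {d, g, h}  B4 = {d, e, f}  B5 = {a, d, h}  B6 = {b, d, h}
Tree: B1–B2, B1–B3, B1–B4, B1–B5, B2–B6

Yes; width 2.

Every vertex of G appears in some bag (union = {a, b, c, d, e, f, g, h}); every edge is covered by a bag; and for each vertex v the set of bags containing v is connected in the bag tree. The decomposition is therefore valid. The largest bag has 3 vertices, so the width is 2.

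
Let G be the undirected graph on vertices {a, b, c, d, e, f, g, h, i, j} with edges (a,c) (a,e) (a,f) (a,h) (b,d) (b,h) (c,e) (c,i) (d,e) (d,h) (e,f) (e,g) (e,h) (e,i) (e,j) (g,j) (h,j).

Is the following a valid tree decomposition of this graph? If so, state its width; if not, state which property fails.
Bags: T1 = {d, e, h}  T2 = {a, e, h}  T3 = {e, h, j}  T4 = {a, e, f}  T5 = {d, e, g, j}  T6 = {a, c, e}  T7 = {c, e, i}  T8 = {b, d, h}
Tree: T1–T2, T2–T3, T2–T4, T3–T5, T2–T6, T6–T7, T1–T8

No — bags containing vertex d are not connected in the tree.

A tree decomposition must satisfy three properties: every vertex lies in some bag; for every edge, both endpoints lie together in some bag; and for every vertex, the bags containing it form a connected subtree. Here bags containing vertex d are not connected in the tree, so the decomposition is invalid.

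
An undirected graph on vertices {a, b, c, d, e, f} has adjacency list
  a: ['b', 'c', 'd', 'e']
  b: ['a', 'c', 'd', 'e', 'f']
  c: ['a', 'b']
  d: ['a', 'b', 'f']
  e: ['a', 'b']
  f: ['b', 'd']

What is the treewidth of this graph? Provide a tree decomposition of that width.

Treewidth 2.
One such decomposition:
Bags: B1 = {a, b, d}  B2 = {b, d, f}  B3 = {a, b, c}  B4 = {a, b, e}
Tree: B1–B2, B1–B3, B3–B4

The largest bag has 3 vertices, giving width 2; this decomposition certifies tw(G) ≤ 2. On the other hand G contains the 3-clique {a, b, d}. A clique must lie in a single bag of any decomposition, so no decomposition can have width below 2. The upper and lower bounds meet at 2, so that is the treewidth.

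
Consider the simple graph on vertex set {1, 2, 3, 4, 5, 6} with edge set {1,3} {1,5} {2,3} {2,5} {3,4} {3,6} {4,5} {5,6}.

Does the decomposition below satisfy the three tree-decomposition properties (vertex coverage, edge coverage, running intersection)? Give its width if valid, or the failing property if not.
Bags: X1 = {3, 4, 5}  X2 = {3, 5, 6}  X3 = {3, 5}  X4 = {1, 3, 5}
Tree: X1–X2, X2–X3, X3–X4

A tree decomposition must satisfy three properties: every vertex lies in some bag; for every edge, both endpoints lie together in some bag; and for every vertex, the bags containing it form a connected subtree. Here vertex 2 appears in no bag, so the decomposition is invalid.

No — vertex 2 appears in no bag.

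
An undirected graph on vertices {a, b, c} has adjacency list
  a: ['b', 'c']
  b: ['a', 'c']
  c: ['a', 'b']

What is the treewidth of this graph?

2

A width-2 tree decomposition is:
Bags: B1 = {a, b, c}
Tree: (single bag)
With just one bag of size 3, the width is 3 − 1 = 2, so tw(G) ≤ 2. For the lower bound, the 3 vertices {a, b, c} are pairwise adjacent, and any tree decomposition puts a clique entirely inside one bag — forcing width ≥ 2. Combining the bounds, tw(G) = 2.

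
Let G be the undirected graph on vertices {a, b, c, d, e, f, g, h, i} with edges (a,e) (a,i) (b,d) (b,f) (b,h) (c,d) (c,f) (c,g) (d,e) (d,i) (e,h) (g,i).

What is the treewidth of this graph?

3

A width-3 tree decomposition is:
Bags: B1 = {b, c, f, h}  B2 = {b, c, d, h}  B3 = {c, d, e, h}  B4 = {c, d, e, g}  B5 = {d, e, g, i}  B6 = {a, e, g, i}
Tree: B1–B2, B2–B3, B3–B4, B4–B5, B5–B6
Each bag holds 4 vertices, so the decomposition has width 3, which upper-bounds the treewidth. For the lower bound: the 4 vertex sets {b,f,h}, {c}, {d}, {a,e,g,i} are disjoint, each induces a connected subgraph, and every pair is joined by at least one edge of G. Contracting each set to a single vertex therefore yields K_{4} as a minor, and since treewidth is minor-monotone, tw(G) ≥ tw(K_{4}) = 3. The upper and lower bounds meet at 3, so that is the treewidth.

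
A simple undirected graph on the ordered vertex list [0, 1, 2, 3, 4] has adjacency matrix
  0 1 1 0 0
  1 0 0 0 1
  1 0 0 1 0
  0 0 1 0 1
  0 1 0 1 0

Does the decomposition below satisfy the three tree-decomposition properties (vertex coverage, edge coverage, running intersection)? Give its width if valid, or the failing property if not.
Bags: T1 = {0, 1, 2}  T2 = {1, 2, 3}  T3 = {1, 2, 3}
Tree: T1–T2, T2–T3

No — vertex 4 appears in no bag.

A tree decomposition must satisfy three properties: every vertex lies in some bag; for every edge, both endpoints lie together in some bag; and for every vertex, the bags containing it form a connected subtree. Here vertex 4 appears in no bag, so the decomposition is invalid.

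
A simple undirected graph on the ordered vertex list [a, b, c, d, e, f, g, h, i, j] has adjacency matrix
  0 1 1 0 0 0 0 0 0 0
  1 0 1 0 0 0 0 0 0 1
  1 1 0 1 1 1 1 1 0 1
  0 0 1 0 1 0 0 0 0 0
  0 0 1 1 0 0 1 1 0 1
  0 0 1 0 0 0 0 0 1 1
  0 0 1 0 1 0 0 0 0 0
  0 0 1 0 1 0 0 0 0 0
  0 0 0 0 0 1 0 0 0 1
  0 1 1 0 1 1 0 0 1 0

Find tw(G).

2

A width-2 tree decomposition is:
Bags: B1 = {c, e, h}  B2 = {c, d, e}  B3 = {c, e, j}  B4 = {c, f, j}  B5 = {c, e, g}  B6 = {b, c, j}  B7 = {f, i, j}  B8 = {a, b, c}
Tree: B1–B2, B1–B3, B3–B4, B2–B5, B3–B6, B4–B7, B6–B8
Every bag has size at most 3, so the width is 3 − 1 = 2 and tw(G) ≤ 2. For the lower bound, the 3 vertices {a, b, c} are pairwise adjacent, and any tree decomposition puts a clique entirely inside one bag — forcing width ≥ 2. Combining the bounds, tw(G) = 2.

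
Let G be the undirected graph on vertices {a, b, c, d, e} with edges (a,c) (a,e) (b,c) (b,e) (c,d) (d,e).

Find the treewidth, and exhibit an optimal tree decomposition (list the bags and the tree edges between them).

Each bag holds 3 vertices, so the decomposition has width 2, which upper-bounds the treewidth. For the lower bound, G contains the cycle b–c–a–e–b, so G is not a forest; only forests have treewidth ≤ 1, hence tw(G) ≥ 2. Hence tw(G) = 2 exactly.

Treewidth 2.
One such decomposition:
Bags: B1 = {b, c, e}  B2 = {a, c, e}  B3 = {c, d, e}
Tree: B1–B2, B2–B3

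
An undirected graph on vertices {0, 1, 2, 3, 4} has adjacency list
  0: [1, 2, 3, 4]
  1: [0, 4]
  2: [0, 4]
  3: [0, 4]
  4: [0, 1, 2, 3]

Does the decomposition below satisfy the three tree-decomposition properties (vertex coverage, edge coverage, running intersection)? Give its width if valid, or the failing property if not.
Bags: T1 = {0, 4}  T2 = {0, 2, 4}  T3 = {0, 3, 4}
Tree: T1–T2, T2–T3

A tree decomposition must satisfy three properties: every vertex lies in some bag; for every edge, both endpoints lie together in some bag; and for every vertex, the bags containing it form a connected subtree. Here vertex 1 appears in no bag, so the decomposition is invalid.

No — vertex 1 appears in no bag.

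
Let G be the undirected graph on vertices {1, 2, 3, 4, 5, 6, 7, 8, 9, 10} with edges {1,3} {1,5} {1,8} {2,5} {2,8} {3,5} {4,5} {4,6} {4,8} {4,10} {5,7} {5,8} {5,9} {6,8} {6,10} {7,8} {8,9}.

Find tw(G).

A width-2 tree decomposition is:
Bags: B1 = {4, 5, 8}  B2 = {5, 8, 9}  B3 = {4, 6, 8}  B4 = {5, 7, 8}  B5 = {4, 6, 10}  B6 = {2, 5, 8}  B7 = {1, 5, 8}  B8 = {1, 3, 5}
Tree: B1–B2, B1–B3, B1–B4, B3–B5, B1–B6, B6–B7, B7–B8
The largest bag has 3 vertices, giving width 2; this decomposition certifies tw(G) ≤ 2. For the lower bound, the 3 vertices {4, 6, 10} are pairwise adjacent, and any tree decomposition puts a clique entirely inside one bag — forcing width ≥ 2. Combining the bounds, tw(G) = 2.

2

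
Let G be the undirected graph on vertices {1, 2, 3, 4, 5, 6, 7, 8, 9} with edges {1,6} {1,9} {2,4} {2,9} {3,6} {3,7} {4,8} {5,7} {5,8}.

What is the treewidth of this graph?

A width-2 tree decomposition is:
Bags: B1 = {1, 6, 9}  B2 = {3, 6, 9}  B3 = {3, 7, 9}  B4 = {5, 7, 9}  B5 = {5, 8, 9}  B6 = {4, 8, 9}  B7 = {2, 4, 9}
Tree: B1–B2, B2–B3, B3–B4, B4–B5, B5–B6, B6–B7
Each bag holds 3 vertices, so the decomposition has width 2, which upper-bounds the treewidth. The edges 9–1–6–3–7–5–8–4–2–9 form a cycle, so G is not a tree and its treewidth is at least 2. Hence tw(G) = 2 exactly.

2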